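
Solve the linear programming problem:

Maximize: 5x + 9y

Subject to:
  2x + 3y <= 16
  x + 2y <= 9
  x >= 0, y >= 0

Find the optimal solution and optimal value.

Feasible vertices: (0, 0), (0, 9/2), (5, 2), (8, 0)
Objective 5x + 9y at each:
  (0, 0): 0
  (0, 9/2): 81/2
  (5, 2): 43
  (8, 0): 40
Maximum is 43 at (5, 2).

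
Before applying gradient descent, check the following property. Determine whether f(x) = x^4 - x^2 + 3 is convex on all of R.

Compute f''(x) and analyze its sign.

f(x) = x^4 - x^2 + 3
f'(x) = 4x^3 + -2x
f''(x) = 12x^2 + -2
f''(0) = -2 < 0, so not convex near x = 0
Therefore, f is not globally convex on R.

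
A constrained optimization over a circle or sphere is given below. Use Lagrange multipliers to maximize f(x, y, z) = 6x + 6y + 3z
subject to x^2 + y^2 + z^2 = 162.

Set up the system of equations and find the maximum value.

Lagrange conditions: 6 = 2*lambda*x, 6 = 2*lambda*y, 3 = 2*lambda*z
So x:6 = y:6 = z:3, i.e. x = 6t, y = 6t, z = 3t
Constraint: t^2*(6^2 + 6^2 + 3^2) = 162
  t^2 * 81 = 162  =>  t = sqrt(2)
Maximum = 6*6t + 6*6t + 3*3t = 81*sqrt(2) = sqrt(13122)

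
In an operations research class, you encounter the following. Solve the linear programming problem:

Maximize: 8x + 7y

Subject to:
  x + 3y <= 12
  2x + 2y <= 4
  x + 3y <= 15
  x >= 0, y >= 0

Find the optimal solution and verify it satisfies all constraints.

Feasible vertices: (0, 0), (0, 2), (2, 0)
Objective 8x + 7y at each vertex:
  (0, 0): 0
  (0, 2): 14
  (2, 0): 16
Maximum is 16 at (2, 0).
Verify constraints at (x, y) = (2, 0):
  1*2 + 3*0 = 2 <= 12
  2*2 + 2*0 = 4 <= 4 (active)
  1*2 + 3*0 = 2 <= 15
  x = 2 >= 0, y = 0 >= 0. All constraints satisfied.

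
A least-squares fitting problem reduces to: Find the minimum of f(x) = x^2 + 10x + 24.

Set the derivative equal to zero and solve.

f(x) = x^2 + 10x + 24
f'(x) = 2x + (10) = 0
x = -10/2 = -5
f(-5) = -1
Since f''(x) = 2 > 0, this is a minimum.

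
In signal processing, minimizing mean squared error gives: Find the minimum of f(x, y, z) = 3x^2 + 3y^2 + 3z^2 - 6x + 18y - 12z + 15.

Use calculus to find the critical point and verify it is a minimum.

f(x,y,z) = 3x^2 + 3y^2 + 3z^2 - 6x + 18y - 12z + 15
df/dx = 6x + (-6) = 0 => x = 1
df/dy = 6y + (18) = 0 => y = -3
df/dz = 6z + (-12) = 0 => z = 2
f(1,-3,2) = 3*(1)^2 + 3*(-3)^2 + 3*(2)^2 + -6*(1) + 18*(-3) + -12*(2) + 15 = -27
Hessian is diagonal with entries 6, 6, 6 > 0, confirmed minimum.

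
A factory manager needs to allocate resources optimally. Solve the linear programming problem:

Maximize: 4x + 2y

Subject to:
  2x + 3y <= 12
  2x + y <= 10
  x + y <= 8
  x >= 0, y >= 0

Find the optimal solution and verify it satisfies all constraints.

Feasible vertices: (0, 0), (0, 4), (9/2, 1), (5, 0)
Objective 4x + 2y at each vertex:
  (0, 0): 0
  (0, 4): 8
  (9/2, 1): 20
  (5, 0): 20
Maximum is 20 at (9/2, 1).
Verify constraints at (x, y) = (9/2, 1):
  2*(9/2) + 3*1 = 12 <= 12 (active)
  2*(9/2) + 1*1 = 10 <= 10 (active)
  1*(9/2) + 1*1 = 11/2 <= 8
  x = 9/2 >= 0, y = 1 >= 0. All constraints satisfied.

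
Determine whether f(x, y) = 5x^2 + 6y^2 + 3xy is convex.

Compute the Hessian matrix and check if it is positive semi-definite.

f(x,y) = 5x^2 + 6y^2 + 3xy
Hessian H = [[10, 3], [3, 12]]
trace(H) = 22, det(H) = 111
Eigenvalues: (22 +/- sqrt(40)) / 2 = 14.16, 7.838
Since both eigenvalues > 0, f is convex.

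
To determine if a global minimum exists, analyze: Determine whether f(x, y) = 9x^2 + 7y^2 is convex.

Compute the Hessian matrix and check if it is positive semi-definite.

f(x,y) = 9x^2 + 7y^2
Hessian H = [[18, 0], [0, 14]]
trace(H) = 32, det(H) = 252
Eigenvalues: (32 +/- sqrt(16)) / 2 = 18, 14
Since both eigenvalues > 0, f is convex.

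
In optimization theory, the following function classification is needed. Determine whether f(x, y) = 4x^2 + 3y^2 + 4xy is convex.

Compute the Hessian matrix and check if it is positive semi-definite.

f(x,y) = 4x^2 + 3y^2 + 4xy
Hessian H = [[8, 4], [4, 6]]
trace(H) = 14, det(H) = 32
Eigenvalues: (14 +/- sqrt(68)) / 2 = 11.12, 2.877
Since both eigenvalues > 0, f is convex.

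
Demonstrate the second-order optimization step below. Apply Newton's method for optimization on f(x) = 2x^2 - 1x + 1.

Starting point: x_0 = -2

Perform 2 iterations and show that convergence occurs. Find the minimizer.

f(x) = 2x^2 - 1x + 1, f'(x) = 4x + (-1), f''(x) = 4
Step 1: f'(-2) = -9, x_1 = -2 - -9/4 = 1/4
Step 2: f'(1/4) = 0, x_2 = 1/4 (converged)
Newton's method converges in 1 step for quadratics.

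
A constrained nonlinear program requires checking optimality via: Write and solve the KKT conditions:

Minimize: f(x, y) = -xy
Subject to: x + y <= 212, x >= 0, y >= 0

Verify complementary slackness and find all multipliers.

Problem: min -xy s.t. x + y <= 212 (multiplier lambda), x >= 0 (mu_x), y >= 0 (mu_y)
KKT stationarity: -y + lambda - mu_x = 0, -x + lambda - mu_y = 0, with lambda, mu_x, mu_y >= 0
Complementary slackness: lambda*(x + y - 212) = 0, mu_x*x = 0, mu_y*y = 0
If lambda = 0: y = -mu_x <= 0 and x = -mu_y <= 0 force x = y = 0 with f = 0; but x = y = 106 is feasible with f = -11236 < 0, so this is not the minimum. Hence lambda > 0 and x + y = 212.
Try x > 0, y > 0 (so mu_x = mu_y = 0): y = lambda, x = lambda => x = y = lambda
x + y = 212 => 2*lambda = 212 => lambda = 106
x* = y* = 106 > 0, consistent with mu_x = mu_y = 0.
(Any feasible point with x = 0 or y = 0 has f = 0 > -11236, so the minimum is not on those boundaries.)
min(-xy) = -11236 (i.e. max xy = 11236)
Multipliers: lambda = 106, mu_x = 0, mu_y = 0
Complementary slackness: lambda*(x + y - 212) = 106*(106 + 106 - 212) = 0, mu_x*x = 0*106 = 0, mu_y*y = 0*106 = 0. Satisfied.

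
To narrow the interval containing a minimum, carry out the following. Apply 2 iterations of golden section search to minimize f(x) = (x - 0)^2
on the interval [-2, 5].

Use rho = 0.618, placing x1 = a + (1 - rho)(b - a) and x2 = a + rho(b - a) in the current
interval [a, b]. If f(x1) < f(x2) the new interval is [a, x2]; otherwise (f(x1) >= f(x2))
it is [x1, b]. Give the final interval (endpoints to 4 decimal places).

Golden section search for min of f(x) = (x - 0)^2 on [-2, 5].
Each step: x1 = a + (1 - rho)(b - a), x2 = a + rho(b - a); if f(x1) < f(x2) keep [a, x2], otherwise keep [x1, b].
Step 1: [-2.0000, 5.0000], x1=0.6740 (f=0.4543), x2=2.3260 (f=5.4103); f(x1) < f(x2) => keep [-2.0000, 2.3260]
Step 2: [-2.0000, 2.3260], x1=-0.3475 (f=0.1207), x2=0.6735 (f=0.4536); f(x1) < f(x2) => keep [-2.0000, 0.6735]
Final interval: [-2.0000, 0.6735]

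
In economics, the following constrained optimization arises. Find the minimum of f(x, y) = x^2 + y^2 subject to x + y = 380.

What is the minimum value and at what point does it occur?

Substitute y = 380 - x into f(x,y) = x^2 + y^2:
g(x) = x^2 + (380 - x)^2 = 2x^2 - 760x + 144400
g'(x) = 4x - 760 = 0  =>  x = 190
y = 380 - 190 = 190
Minimum value = 190^2 + 190^2 = 72200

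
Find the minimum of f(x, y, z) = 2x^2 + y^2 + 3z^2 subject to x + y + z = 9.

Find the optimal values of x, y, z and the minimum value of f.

Using Lagrange multipliers on f = 2x^2 + y^2 + 3z^2 with constraint x + y + z = 9:
Conditions: 2*2*x = lambda, 2*1*y = lambda, 2*3*z = lambda
So x = lambda/4, y = lambda/2, z = lambda/6
Substituting into constraint: lambda * (11/12) = 9
lambda = 108/11
x = 27/11, y = 54/11, z = 18/11
Minimum value = 486/11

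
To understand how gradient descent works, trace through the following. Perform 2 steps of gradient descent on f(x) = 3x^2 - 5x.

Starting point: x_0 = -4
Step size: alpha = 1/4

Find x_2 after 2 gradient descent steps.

f(x) = 3x^2 - 5x, f'(x) = 6x + (-5)
Step 1: f'(-4) = -29, x_1 = -4 - 1/4 * -29 = 13/4
Step 2: f'(13/4) = 29/2, x_2 = 13/4 - 1/4 * 29/2 = -3/8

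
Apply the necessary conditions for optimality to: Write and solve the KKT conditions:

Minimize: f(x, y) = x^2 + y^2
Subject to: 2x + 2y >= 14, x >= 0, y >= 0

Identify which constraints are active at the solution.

KKT conditions for min x^2 + y^2 s.t. 2x + 2y >= 14, x >= 0, y >= 0:
Stationarity: 2x = mu*2 + mu_x, 2y = mu*2 + mu_y, with mu, mu_x, mu_y >= 0
Complementary slackness: mu*(2x + 2y - 14) = 0, mu_x*x = 0, mu_y*y = 0
(0, 0) is infeasible (2*0 + 2*0 < 14), so if mu = 0 stationarity would force x = mu_x/2 >= 0, y = mu_y/2 >= 0 with mu_x*x = mu_y*y = 0, i.e. x = y = 0: contradiction. Hence mu > 0 and 2x + 2y = 14 is active.
Try x > 0, y > 0 (so mu_x = mu_y = 0): x = 2*mu/2, y = 2*mu/2
Substitute: 2*(2*mu/2) + 2*(2*mu/2) = 14
  mu*8/2 = 14 => mu = 7/2
x* = 7/2 > 0, y* = 7/2 > 0, consistent with mu_x = mu_y = 0.
f is convex and the constraints are linear, so this KKT point is the global minimum.
f* = 49/2
Active constraints: 2x + 2y >= 14 (holds with equality, mu = 7/2 > 0); x >= 0 and y >= 0 are inactive (mu_x = mu_y = 0).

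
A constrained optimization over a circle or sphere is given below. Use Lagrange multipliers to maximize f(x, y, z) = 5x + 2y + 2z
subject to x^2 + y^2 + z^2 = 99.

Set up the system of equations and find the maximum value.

Lagrange conditions: 5 = 2*lambda*x, 2 = 2*lambda*y, 2 = 2*lambda*z
So x:5 = y:2 = z:2, i.e. x = 5t, y = 2t, z = 2t
Constraint: t^2*(5^2 + 2^2 + 2^2) = 99
  t^2 * 33 = 99  =>  t = sqrt(3)
Maximum = 5*5t + 2*2t + 2*2t = 33*sqrt(3) = sqrt(3267)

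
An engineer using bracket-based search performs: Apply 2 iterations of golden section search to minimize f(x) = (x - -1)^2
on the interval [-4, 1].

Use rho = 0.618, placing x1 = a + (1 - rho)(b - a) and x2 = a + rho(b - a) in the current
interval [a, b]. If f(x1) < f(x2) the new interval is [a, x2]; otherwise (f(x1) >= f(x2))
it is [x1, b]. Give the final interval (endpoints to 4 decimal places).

Golden section search for min of f(x) = (x - -1)^2 on [-4, 1].
Each step: x1 = a + (1 - rho)(b - a), x2 = a + rho(b - a); if f(x1) < f(x2) keep [a, x2], otherwise keep [x1, b].
Step 1: [-4.0000, 1.0000], x1=-2.0900 (f=1.1881), x2=-0.9100 (f=0.0081); f(x1) > f(x2) => keep [-2.0900, 1.0000]
Step 2: [-2.0900, 1.0000], x1=-0.9096 (f=0.0082), x2=-0.1804 (f=0.6718); f(x1) < f(x2) => keep [-2.0900, -0.1804]
Final interval: [-2.0900, -0.1804]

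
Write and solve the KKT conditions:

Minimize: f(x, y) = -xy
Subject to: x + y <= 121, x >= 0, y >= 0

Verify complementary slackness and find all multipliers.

Problem: min -xy s.t. x + y <= 121 (multiplier lambda), x >= 0 (mu_x), y >= 0 (mu_y)
KKT stationarity: -y + lambda - mu_x = 0, -x + lambda - mu_y = 0, with lambda, mu_x, mu_y >= 0
Complementary slackness: lambda*(x + y - 121) = 0, mu_x*x = 0, mu_y*y = 0
If lambda = 0: y = -mu_x <= 0 and x = -mu_y <= 0 force x = y = 0 with f = 0; but x = y = 121/2 is feasible with f = -14641/4 < 0, so this is not the minimum. Hence lambda > 0 and x + y = 121.
Try x > 0, y > 0 (so mu_x = mu_y = 0): y = lambda, x = lambda => x = y = lambda
x + y = 121 => 2*lambda = 121 => lambda = 121/2
x* = y* = 121/2 > 0, consistent with mu_x = mu_y = 0.
(Any feasible point with x = 0 or y = 0 has f = 0 > -14641/4, so the minimum is not on those boundaries.)
min(-xy) = -14641/4 (i.e. max xy = 14641/4)
Multipliers: lambda = 121/2, mu_x = 0, mu_y = 0
Complementary slackness: lambda*(x + y - 121) = 121/2*(121/2 + 121/2 - 121) = 0, mu_x*x = 0*121/2 = 0, mu_y*y = 0*121/2 = 0. Satisfied.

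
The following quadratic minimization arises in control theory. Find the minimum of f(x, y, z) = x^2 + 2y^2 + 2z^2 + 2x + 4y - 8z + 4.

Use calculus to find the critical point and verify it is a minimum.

f(x,y,z) = x^2 + 2y^2 + 2z^2 + 2x + 4y - 8z + 4
df/dx = 2x + (2) = 0 => x = -1
df/dy = 4y + (4) = 0 => y = -1
df/dz = 4z + (-8) = 0 => z = 2
f(-1,-1,2) = 1*(-1)^2 + 2*(-1)^2 + 2*(2)^2 + 2*(-1) + 4*(-1) + -8*(2) + 4 = -7
Hessian is diagonal with entries 2, 4, 4 > 0, confirmed minimum.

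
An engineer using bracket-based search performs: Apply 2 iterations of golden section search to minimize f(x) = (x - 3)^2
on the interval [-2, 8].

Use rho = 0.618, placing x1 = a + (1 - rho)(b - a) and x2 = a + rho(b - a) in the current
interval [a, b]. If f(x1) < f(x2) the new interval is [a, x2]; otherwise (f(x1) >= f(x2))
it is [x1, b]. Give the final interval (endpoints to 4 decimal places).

Golden section search for min of f(x) = (x - 3)^2 on [-2, 8].
Each step: x1 = a + (1 - rho)(b - a), x2 = a + rho(b - a); if f(x1) < f(x2) keep [a, x2], otherwise keep [x1, b].
Step 1: [-2.0000, 8.0000], x1=1.8200 (f=1.3924), x2=4.1800 (f=1.3924); f(x1) = f(x2) (tie, not '<') => keep [1.8200, 8.0000]
Step 2: [1.8200, 8.0000], x1=4.1808 (f=1.3942), x2=5.6392 (f=6.9656); f(x1) < f(x2) => keep [1.8200, 5.6392]
Final interval: [1.8200, 5.6392]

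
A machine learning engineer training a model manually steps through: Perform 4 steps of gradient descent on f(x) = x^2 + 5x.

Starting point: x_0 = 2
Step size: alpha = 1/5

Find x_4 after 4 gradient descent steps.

f(x) = x^2 + 5x, f'(x) = 2x + (5)
Step 1: f'(2) = 9, x_1 = 2 - 1/5 * 9 = 1/5
Step 2: f'(1/5) = 27/5, x_2 = 1/5 - 1/5 * 27/5 = -22/25
Step 3: f'(-22/25) = 81/25, x_3 = -22/25 - 1/5 * 81/25 = -191/125
Step 4: f'(-191/125) = 243/125, x_4 = -191/125 - 1/5 * 243/125 = -1198/625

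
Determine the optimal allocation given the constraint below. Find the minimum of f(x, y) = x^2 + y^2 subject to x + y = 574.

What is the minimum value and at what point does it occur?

Substitute y = 574 - x into f(x,y) = x^2 + y^2:
g(x) = x^2 + (574 - x)^2 = 2x^2 - 1148x + 329476
g'(x) = 4x - 1148 = 0  =>  x = 287
y = 574 - 287 = 287
Minimum value = 287^2 + 287^2 = 164738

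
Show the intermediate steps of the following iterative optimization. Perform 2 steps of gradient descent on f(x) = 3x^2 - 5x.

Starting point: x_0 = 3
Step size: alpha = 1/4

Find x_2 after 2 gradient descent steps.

f(x) = 3x^2 - 5x, f'(x) = 6x + (-5)
Step 1: f'(3) = 13, x_1 = 3 - 1/4 * 13 = -1/4
Step 2: f'(-1/4) = -13/2, x_2 = -1/4 - 1/4 * -13/2 = 11/8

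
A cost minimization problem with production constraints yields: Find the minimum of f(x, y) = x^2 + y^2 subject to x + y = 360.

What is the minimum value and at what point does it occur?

Substitute y = 360 - x into f(x,y) = x^2 + y^2:
g(x) = x^2 + (360 - x)^2 = 2x^2 - 720x + 129600
g'(x) = 4x - 720 = 0  =>  x = 180
y = 360 - 180 = 180
Minimum value = 180^2 + 180^2 = 64800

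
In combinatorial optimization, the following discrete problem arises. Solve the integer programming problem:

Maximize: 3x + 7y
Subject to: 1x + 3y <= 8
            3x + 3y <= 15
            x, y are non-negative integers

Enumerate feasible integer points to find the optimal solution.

Constraint 1: 1x + 3y <= 8
Constraint 2: 3x + 3y <= 15
Feasible x range (need y >= 0): 0 <= x <= min(8/1, 15/3) => x in {0, ..., 5}.
Enumerate feasible integer points row by row (the coefficient of y is 7 > 0, so for each x the largest feasible y gives the best value):
  x = 0: y <= min((8 - 1*0)/3, (15 - 3*0)/3) => y in {0, ..., 2}; best 3*0 + 7*2 = 14
  x = 1: y <= min((8 - 1*1)/3, (15 - 3*1)/3) => y in {0, ..., 2}; best 3*1 + 7*2 = 17
  x = 2: y <= min((8 - 1*2)/3, (15 - 3*2)/3) => y in {0, ..., 2}; best 3*2 + 7*2 = 20
  x = 3: y <= min((8 - 1*3)/3, (15 - 3*3)/3) => y in {0, ..., 1}; best 3*3 + 7*1 = 16
  x = 4: y <= min((8 - 1*4)/3, (15 - 3*4)/3) => y in {0, ..., 1}; best 3*4 + 7*1 = 19
  x = 5: y <= min((8 - 1*5)/3, (15 - 3*5)/3) => y in {0}; best 3*5 + 7*0 = 15
The maximum 3x + 7y = 20 is achieved at x = 2, y = 2.
Check: 1*2 + 3*2 = 8 <= 8 and 3*2 + 3*2 = 12 <= 15.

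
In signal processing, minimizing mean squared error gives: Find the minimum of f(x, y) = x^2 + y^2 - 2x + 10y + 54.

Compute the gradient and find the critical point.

f(x,y) = x^2 + y^2 - 2x + 10y + 54
df/dx = 2x + (-2) = 0  =>  x = 1
df/dy = 2y + (10) = 0  =>  y = -5
f(1, -5) = 1*(1)^2 + 1*(-5)^2 + -2*(1) + 10*(-5) + 54 = 28
Hessian is diagonal with entries 2, 2 > 0, so this is a minimum.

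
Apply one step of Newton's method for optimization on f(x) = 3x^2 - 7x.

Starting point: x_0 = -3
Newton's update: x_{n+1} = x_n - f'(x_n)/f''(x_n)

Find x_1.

f(x) = 3x^2 - 7x
f'(x) = 6x + (-7), f''(x) = 6
Newton step: x_1 = x_0 - f'(x_0)/f''(x_0)
f'(-3) = -25
x_1 = -3 - -25/6 = 7/6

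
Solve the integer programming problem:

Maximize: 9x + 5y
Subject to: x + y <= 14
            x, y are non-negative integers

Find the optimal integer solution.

Objective: 9x + 5y, constraint: x + y <= 14
Coefficient of x is 9 >= coefficient of y is 5, so allocate the entire budget to x.
Optimal: x = 14, y = 0, value = 126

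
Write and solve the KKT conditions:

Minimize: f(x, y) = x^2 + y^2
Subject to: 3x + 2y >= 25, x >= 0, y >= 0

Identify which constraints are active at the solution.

KKT conditions for min x^2 + y^2 s.t. 3x + 2y >= 25, x >= 0, y >= 0:
Stationarity: 2x = mu*3 + mu_x, 2y = mu*2 + mu_y, with mu, mu_x, mu_y >= 0
Complementary slackness: mu*(3x + 2y - 25) = 0, mu_x*x = 0, mu_y*y = 0
(0, 0) is infeasible (3*0 + 2*0 < 25), so if mu = 0 stationarity would force x = mu_x/2 >= 0, y = mu_y/2 >= 0 with mu_x*x = mu_y*y = 0, i.e. x = y = 0: contradiction. Hence mu > 0 and 3x + 2y = 25 is active.
Try x > 0, y > 0 (so mu_x = mu_y = 0): x = 3*mu/2, y = 2*mu/2
Substitute: 3*(3*mu/2) + 2*(2*mu/2) = 25
  mu*13/2 = 25 => mu = 50/13
x* = 75/13 > 0, y* = 50/13 > 0, consistent with mu_x = mu_y = 0.
f is convex and the constraints are linear, so this KKT point is the global minimum.
f* = 625/13
Active constraints: 3x + 2y >= 25 (holds with equality, mu = 50/13 > 0); x >= 0 and y >= 0 are inactive (mu_x = mu_y = 0).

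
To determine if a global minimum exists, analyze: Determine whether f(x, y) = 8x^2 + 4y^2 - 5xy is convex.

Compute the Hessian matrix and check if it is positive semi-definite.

f(x,y) = 8x^2 + 4y^2 - 5xy
Hessian H = [[16, -5], [-5, 8]]
trace(H) = 24, det(H) = 103
Eigenvalues: (24 +/- sqrt(164)) / 2 = 18.4, 5.597
Since both eigenvalues > 0, f is convex.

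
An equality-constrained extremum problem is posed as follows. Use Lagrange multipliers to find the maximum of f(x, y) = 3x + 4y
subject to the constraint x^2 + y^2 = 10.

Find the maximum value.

Set up Lagrange conditions: grad f = lambda * grad g
  3 = 2*lambda*x
  4 = 2*lambda*y
From these: x/y = 3/4, so x = 3t, y = 4t for some t.
Substitute into constraint: (3t)^2 + (4t)^2 = 10
  t^2 * 25 = 10
  t = sqrt(10/25)
Maximum = 3*x + 4*y = (3^2 + 4^2)*t = 25 * sqrt(10/25) = sqrt(250)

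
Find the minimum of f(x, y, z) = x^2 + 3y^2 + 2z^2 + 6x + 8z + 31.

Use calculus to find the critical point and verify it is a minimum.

f(x,y,z) = x^2 + 3y^2 + 2z^2 + 6x + 8z + 31
df/dx = 2x + (6) = 0 => x = -3
df/dy = 6y + (0) = 0 => y = 0
df/dz = 4z + (8) = 0 => z = -2
f(-3,0,-2) = 1*(-3)^2 + 3*(0)^2 + 2*(-2)^2 + 6*(-3) + 8*(-2) + 31 = 14
Hessian is diagonal with entries 2, 6, 4 > 0, confirmed minimum.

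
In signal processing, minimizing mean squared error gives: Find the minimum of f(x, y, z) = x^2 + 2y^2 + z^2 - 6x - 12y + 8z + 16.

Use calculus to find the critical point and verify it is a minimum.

f(x,y,z) = x^2 + 2y^2 + z^2 - 6x - 12y + 8z + 16
df/dx = 2x + (-6) = 0 => x = 3
df/dy = 4y + (-12) = 0 => y = 3
df/dz = 2z + (8) = 0 => z = -4
f(3,3,-4) = 1*(3)^2 + 2*(3)^2 + 1*(-4)^2 + -6*(3) + -12*(3) + 8*(-4) + 16 = -27
Hessian is diagonal with entries 2, 4, 2 > 0, confirmed minimum.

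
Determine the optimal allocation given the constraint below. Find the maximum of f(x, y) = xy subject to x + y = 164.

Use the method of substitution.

Substitute y = 164 - x into f(x,y) = xy:
g(x) = x(164 - x) = 164x - x^2
g'(x) = 164 - 2x = 0  =>  x = 82
y = 164 - 82 = 82
Maximum value = 82 * 82 = 6724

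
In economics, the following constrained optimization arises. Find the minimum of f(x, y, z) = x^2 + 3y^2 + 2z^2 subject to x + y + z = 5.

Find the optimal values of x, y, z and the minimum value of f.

Using Lagrange multipliers on f = x^2 + 3y^2 + 2z^2 with constraint x + y + z = 5:
Conditions: 2*1*x = lambda, 2*3*y = lambda, 2*2*z = lambda
So x = lambda/2, y = lambda/6, z = lambda/4
Substituting into constraint: lambda * (11/12) = 5
lambda = 60/11
x = 30/11, y = 10/11, z = 15/11
Minimum value = 150/11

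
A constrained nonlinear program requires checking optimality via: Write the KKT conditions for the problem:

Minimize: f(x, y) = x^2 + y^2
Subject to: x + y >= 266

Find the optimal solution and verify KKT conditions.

KKT conditions for min x^2 + y^2 s.t. x + y >= 266:
Stationarity: 2x = mu, 2y = mu
So x = y = mu/2.
Complementary slackness: mu*(x + y - 266) = 0
Primal feasibility: x + y >= 266; dual feasibility: mu >= 0
If mu = 0 then x = y = 0, but 0 + 0 < 266 is infeasible, so the constraint is active.
Constraint active: x + y = 2*(mu/2) = 266 => mu = 266
x = y = 133, f = 35378
Verify: stationarity 2*133 = 266 = mu; primal 133 + 133 = 266 >= 266; dual mu = 266 >= 0; complementary slackness 266*(266 - 266) = 0. All KKT conditions hold.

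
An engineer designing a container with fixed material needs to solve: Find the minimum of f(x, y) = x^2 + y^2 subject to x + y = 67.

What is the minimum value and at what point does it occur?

Substitute y = 67 - x into f(x,y) = x^2 + y^2:
g(x) = x^2 + (67 - x)^2 = 2x^2 - 134x + 4489
g'(x) = 4x - 134 = 0  =>  x = 67/2
y = 67 - 67/2 = 67/2
Minimum value = (67/2)^2 + (67/2)^2 = 4489/2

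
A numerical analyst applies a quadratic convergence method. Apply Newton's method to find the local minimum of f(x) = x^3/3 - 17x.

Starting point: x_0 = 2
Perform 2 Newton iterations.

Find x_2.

f(x) = x^3/3 - 17x
f'(x) = x^2 - 17, f''(x) = 2x
Newton update: x_{n+1} = x_n - (x_n^2 - 17)/(2*x_n)
Step 1: x_0 = 2, f'=-13, f''=4, x_1 = 21/4
Step 2: x_1 = 21/4, f'=169/16, f''=21/2, x_2 = 713/168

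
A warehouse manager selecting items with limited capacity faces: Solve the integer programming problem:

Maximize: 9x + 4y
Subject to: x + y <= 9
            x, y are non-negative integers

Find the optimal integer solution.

Objective: 9x + 4y, constraint: x + y <= 9
Coefficient of x is 9 >= coefficient of y is 4, so allocate the entire budget to x.
Optimal: x = 9, y = 0, value = 81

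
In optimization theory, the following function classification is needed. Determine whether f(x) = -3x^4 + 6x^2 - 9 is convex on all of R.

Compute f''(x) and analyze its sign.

f(x) = -3x^4 + 6x^2 - 9
f'(x) = -12x^3 + 12x
f''(x) = -36x^2 + 12
f''(x) = -36x^2 + 12 -> -inf as |x| -> inf
Therefore, f is not globally convex on R.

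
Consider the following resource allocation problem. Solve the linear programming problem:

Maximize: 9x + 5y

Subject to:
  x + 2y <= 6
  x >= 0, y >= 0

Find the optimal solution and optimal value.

The feasible region has vertices at [(0, 0), (6, 0), (0, 3)].
Checking objective 9x + 5y at each vertex:
  (0, 0): 9*0 + 5*0 = 0
  (6, 0): 9*6 + 5*0 = 54
  (0, 3): 9*0 + 5*3 = 15
Maximum is 54 at (6, 0).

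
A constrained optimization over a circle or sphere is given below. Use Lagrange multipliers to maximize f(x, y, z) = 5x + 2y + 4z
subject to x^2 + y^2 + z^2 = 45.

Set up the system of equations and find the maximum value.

Lagrange conditions: 5 = 2*lambda*x, 2 = 2*lambda*y, 4 = 2*lambda*z
So x:5 = y:2 = z:4, i.e. x = 5t, y = 2t, z = 4t
Constraint: t^2*(5^2 + 2^2 + 4^2) = 45
  t^2 * 45 = 45  =>  t = sqrt(1)
Maximum = 5*5t + 2*2t + 4*4t = 45*sqrt(1) = 45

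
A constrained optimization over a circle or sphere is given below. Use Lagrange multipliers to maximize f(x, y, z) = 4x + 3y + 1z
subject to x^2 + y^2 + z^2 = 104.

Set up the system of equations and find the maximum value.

Lagrange conditions: 4 = 2*lambda*x, 3 = 2*lambda*y, 1 = 2*lambda*z
So x:4 = y:3 = z:1, i.e. x = 4t, y = 3t, z = 1t
Constraint: t^2*(4^2 + 3^2 + 1^2) = 104
  t^2 * 26 = 104  =>  t = sqrt(4)
Maximum = 4*4t + 3*3t + 1*1t = 26*sqrt(4) = 52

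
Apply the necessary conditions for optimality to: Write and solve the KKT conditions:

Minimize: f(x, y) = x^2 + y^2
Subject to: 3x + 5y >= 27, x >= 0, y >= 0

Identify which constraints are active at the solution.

KKT conditions for min x^2 + y^2 s.t. 3x + 5y >= 27, x >= 0, y >= 0:
Stationarity: 2x = mu*3 + mu_x, 2y = mu*5 + mu_y, with mu, mu_x, mu_y >= 0
Complementary slackness: mu*(3x + 5y - 27) = 0, mu_x*x = 0, mu_y*y = 0
(0, 0) is infeasible (3*0 + 5*0 < 27), so if mu = 0 stationarity would force x = mu_x/2 >= 0, y = mu_y/2 >= 0 with mu_x*x = mu_y*y = 0, i.e. x = y = 0: contradiction. Hence mu > 0 and 3x + 5y = 27 is active.
Try x > 0, y > 0 (so mu_x = mu_y = 0): x = 3*mu/2, y = 5*mu/2
Substitute: 3*(3*mu/2) + 5*(5*mu/2) = 27
  mu*34/2 = 27 => mu = 27/17
x* = 81/34 > 0, y* = 135/34 > 0, consistent with mu_x = mu_y = 0.
f is convex and the constraints are linear, so this KKT point is the global minimum.
f* = 729/34
Active constraints: 3x + 5y >= 27 (holds with equality, mu = 27/17 > 0); x >= 0 and y >= 0 are inactive (mu_x = mu_y = 0).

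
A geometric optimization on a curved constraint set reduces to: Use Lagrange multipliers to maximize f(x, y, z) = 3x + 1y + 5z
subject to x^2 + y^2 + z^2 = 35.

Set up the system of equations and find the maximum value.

Lagrange conditions: 3 = 2*lambda*x, 1 = 2*lambda*y, 5 = 2*lambda*z
So x:3 = y:1 = z:5, i.e. x = 3t, y = 1t, z = 5t
Constraint: t^2*(3^2 + 1^2 + 5^2) = 35
  t^2 * 35 = 35  =>  t = sqrt(1)
Maximum = 3*3t + 1*1t + 5*5t = 35*sqrt(1) = 35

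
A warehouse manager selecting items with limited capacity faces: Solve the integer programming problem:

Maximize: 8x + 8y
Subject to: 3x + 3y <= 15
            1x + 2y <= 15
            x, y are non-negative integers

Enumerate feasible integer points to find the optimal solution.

Constraint 1: 3x + 3y <= 15
Constraint 2: 1x + 2y <= 15
Feasible x range (need y >= 0): 0 <= x <= min(15/3, 15/1) => x in {0, ..., 5}.
Enumerate feasible integer points row by row (the coefficient of y is 8 > 0, so for each x the largest feasible y gives the best value):
  x = 0: y <= min((15 - 3*0)/3, (15 - 1*0)/2) => y in {0, ..., 5}; best 8*0 + 8*5 = 40
  x = 1: y <= min((15 - 3*1)/3, (15 - 1*1)/2) => y in {0, ..., 4}; best 8*1 + 8*4 = 40
  x = 2: y <= min((15 - 3*2)/3, (15 - 1*2)/2) => y in {0, ..., 3}; best 8*2 + 8*3 = 40
  x = 3: y <= min((15 - 3*3)/3, (15 - 1*3)/2) => y in {0, ..., 2}; best 8*3 + 8*2 = 40
  x = 4: y <= min((15 - 3*4)/3, (15 - 1*4)/2) => y in {0, ..., 1}; best 8*4 + 8*1 = 40
  x = 5: y <= min((15 - 3*5)/3, (15 - 1*5)/2) => y in {0}; best 8*5 + 8*0 = 40
The maximum 8x + 8y = 40 is achieved at x = 0, y = 5.
(The same value 40 is also attained at (1, 4), (2, 3), (3, 2), (4, 1), (5, 0).)
Check: 3*0 + 3*5 = 15 <= 15 and 1*0 + 2*5 = 10 <= 15.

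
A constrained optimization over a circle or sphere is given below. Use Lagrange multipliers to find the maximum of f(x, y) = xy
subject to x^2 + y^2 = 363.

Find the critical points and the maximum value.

Lagrange conditions: y = 2*lambda*x and x = 2*lambda*y
If x = 0 then y = 0, violating the constraint, so x, y != 0.
Dividing: y/x = x/y => x^2 = y^2 => y = x or y = -x
Constraint: 2x^2 = 363 => x^2 = 363/2 => x = +/-sqrt(363/2)
Critical points: (sqrt(363/2), sqrt(363/2)), (-sqrt(363/2), -sqrt(363/2)), (sqrt(363/2), -sqrt(363/2)), (-sqrt(363/2), sqrt(363/2))
  y = x:  xy = x^2 = 363/2  at (sqrt(363/2), sqrt(363/2)) and (-sqrt(363/2), -sqrt(363/2))
  y = -x: xy = -x^2 = -363/2 at (sqrt(363/2), -sqrt(363/2)) and (-sqrt(363/2), sqrt(363/2))
Maximum xy = 363/2 at (sqrt(363/2), sqrt(363/2)) and (-sqrt(363/2), -sqrt(363/2))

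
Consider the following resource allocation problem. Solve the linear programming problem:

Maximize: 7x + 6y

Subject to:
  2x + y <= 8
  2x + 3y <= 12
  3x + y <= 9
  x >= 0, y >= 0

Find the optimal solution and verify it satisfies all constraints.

Feasible vertices: (0, 0), (0, 4), (15/7, 18/7), (3, 0)
Objective 7x + 6y at each vertex:
  (0, 0): 0
  (0, 4): 24
  (15/7, 18/7): 213/7
  (3, 0): 21
Maximum is 213/7 at (15/7, 18/7).
Verify constraints at (x, y) = (15/7, 18/7):
  2*(15/7) + 1*(18/7) = 48/7 <= 8
  2*(15/7) + 3*(18/7) = 12 <= 12 (active)
  3*(15/7) + 1*(18/7) = 9 <= 9 (active)
  x = 15/7 >= 0, y = 18/7 >= 0. All constraints satisfied.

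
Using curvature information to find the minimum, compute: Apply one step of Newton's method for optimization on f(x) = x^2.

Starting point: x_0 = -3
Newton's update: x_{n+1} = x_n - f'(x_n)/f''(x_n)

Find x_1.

f(x) = x^2
f'(x) = 2x + (0), f''(x) = 2
Newton step: x_1 = x_0 - f'(x_0)/f''(x_0)
f'(-3) = -6
x_1 = -3 - -6/2 = 0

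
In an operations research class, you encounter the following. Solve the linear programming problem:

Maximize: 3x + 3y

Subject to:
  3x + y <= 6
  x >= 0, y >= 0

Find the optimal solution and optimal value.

The feasible region has vertices at [(0, 0), (2, 0), (0, 6)].
Checking objective 3x + 3y at each vertex:
  (0, 0): 3*0 + 3*0 = 0
  (2, 0): 3*2 + 3*0 = 6
  (0, 6): 3*0 + 3*6 = 18
Maximum is 18 at (0, 6).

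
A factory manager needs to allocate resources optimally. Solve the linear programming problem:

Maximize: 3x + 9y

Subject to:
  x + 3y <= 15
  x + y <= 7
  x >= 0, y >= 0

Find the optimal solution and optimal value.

Feasible vertices: (0, 0), (0, 5), (3, 4), (7, 0)
Objective 3x + 9y at each:
  (0, 0): 0
  (0, 5): 45
  (3, 4): 45
  (7, 0): 21
Maximum is 45 at (0, 5).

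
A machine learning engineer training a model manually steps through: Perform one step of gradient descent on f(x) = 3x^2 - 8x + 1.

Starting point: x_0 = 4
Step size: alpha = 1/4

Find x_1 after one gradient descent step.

f(x) = 3x^2 - 8x + 1
f'(x) = 6x - 8
f'(4) = 6*4 + (-8) = 16
x_1 = x_0 - alpha * f'(x_0) = 4 - 1/4 * 16 = 0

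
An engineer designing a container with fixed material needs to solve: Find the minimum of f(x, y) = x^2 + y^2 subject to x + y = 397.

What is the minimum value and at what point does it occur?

Substitute y = 397 - x into f(x,y) = x^2 + y^2:
g(x) = x^2 + (397 - x)^2 = 2x^2 - 794x + 157609
g'(x) = 4x - 794 = 0  =>  x = 397/2
y = 397 - 397/2 = 397/2
Minimum value = (397/2)^2 + (397/2)^2 = 157609/2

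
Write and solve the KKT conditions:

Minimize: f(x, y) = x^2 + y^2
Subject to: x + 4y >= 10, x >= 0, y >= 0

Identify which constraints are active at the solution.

KKT conditions for min x^2 + y^2 s.t. 1x + 4y >= 10, x >= 0, y >= 0:
Stationarity: 2x = mu*1 + mu_x, 2y = mu*4 + mu_y, with mu, mu_x, mu_y >= 0
Complementary slackness: mu*(x + 4y - 10) = 0, mu_x*x = 0, mu_y*y = 0
(0, 0) is infeasible (1*0 + 4*0 < 10), so if mu = 0 stationarity would force x = mu_x/2 >= 0, y = mu_y/2 >= 0 with mu_x*x = mu_y*y = 0, i.e. x = y = 0: contradiction. Hence mu > 0 and x + 4y = 10 is active.
Try x > 0, y > 0 (so mu_x = mu_y = 0): x = 1*mu/2, y = 4*mu/2
Substitute: 1*(1*mu/2) + 4*(4*mu/2) = 10
  mu*17/2 = 10 => mu = 20/17
x* = 10/17 > 0, y* = 40/17 > 0, consistent with mu_x = mu_y = 0.
f is convex and the constraints are linear, so this KKT point is the global minimum.
f* = 100/17
Active constraints: x + 4y >= 10 (holds with equality, mu = 20/17 > 0); x >= 0 and y >= 0 are inactive (mu_x = mu_y = 0).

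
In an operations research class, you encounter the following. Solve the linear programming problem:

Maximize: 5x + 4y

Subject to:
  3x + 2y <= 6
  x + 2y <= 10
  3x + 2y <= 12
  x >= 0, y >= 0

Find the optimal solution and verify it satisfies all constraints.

Feasible vertices: (0, 0), (0, 3), (2, 0)
Objective 5x + 4y at each vertex:
  (0, 0): 0
  (0, 3): 12
  (2, 0): 10
Maximum is 12 at (0, 3).
Verify constraints at (x, y) = (0, 3):
  3*0 + 2*3 = 6 <= 6 (active)
  1*0 + 2*3 = 6 <= 10
  3*0 + 2*3 = 6 <= 12
  x = 0 >= 0, y = 3 >= 0. All constraints satisfied.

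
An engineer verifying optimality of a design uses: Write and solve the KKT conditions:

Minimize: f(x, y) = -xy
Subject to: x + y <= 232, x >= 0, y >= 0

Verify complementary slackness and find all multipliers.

Problem: min -xy s.t. x + y <= 232 (multiplier lambda), x >= 0 (mu_x), y >= 0 (mu_y)
KKT stationarity: -y + lambda - mu_x = 0, -x + lambda - mu_y = 0, with lambda, mu_x, mu_y >= 0
Complementary slackness: lambda*(x + y - 232) = 0, mu_x*x = 0, mu_y*y = 0
If lambda = 0: y = -mu_x <= 0 and x = -mu_y <= 0 force x = y = 0 with f = 0; but x = y = 116 is feasible with f = -13456 < 0, so this is not the minimum. Hence lambda > 0 and x + y = 232.
Try x > 0, y > 0 (so mu_x = mu_y = 0): y = lambda, x = lambda => x = y = lambda
x + y = 232 => 2*lambda = 232 => lambda = 116
x* = y* = 116 > 0, consistent with mu_x = mu_y = 0.
(Any feasible point with x = 0 or y = 0 has f = 0 > -13456, so the minimum is not on those boundaries.)
min(-xy) = -13456 (i.e. max xy = 13456)
Multipliers: lambda = 116, mu_x = 0, mu_y = 0
Complementary slackness: lambda*(x + y - 232) = 116*(116 + 116 - 232) = 0, mu_x*x = 0*116 = 0, mu_y*y = 0*116 = 0. Satisfied.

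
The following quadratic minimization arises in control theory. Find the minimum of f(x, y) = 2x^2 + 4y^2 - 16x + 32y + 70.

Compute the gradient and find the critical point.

f(x,y) = 2x^2 + 4y^2 - 16x + 32y + 70
df/dx = 4x + (-16) = 0  =>  x = 4
df/dy = 8y + (32) = 0  =>  y = -4
f(4, -4) = 2*(4)^2 + 4*(-4)^2 + -16*(4) + 32*(-4) + 70 = -26
Hessian is diagonal with entries 4, 8 > 0, so this is a minimum.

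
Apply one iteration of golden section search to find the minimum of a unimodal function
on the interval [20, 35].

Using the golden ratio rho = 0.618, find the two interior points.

Golden section search on [20, 35].
Golden ratio rho = 0.618 (approx).
Interior points:
  x_1 = 20 + (1-0.618)*15 = 25.7300
  x_2 = 20 + 0.618*15 = 29.2700
Compare f(x_1) and f(x_2) to determine which subinterval to keep.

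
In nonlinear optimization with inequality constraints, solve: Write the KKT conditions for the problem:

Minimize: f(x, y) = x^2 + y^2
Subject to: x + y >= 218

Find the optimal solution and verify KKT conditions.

KKT conditions for min x^2 + y^2 s.t. x + y >= 218:
Stationarity: 2x = mu, 2y = mu
So x = y = mu/2.
Complementary slackness: mu*(x + y - 218) = 0
Primal feasibility: x + y >= 218; dual feasibility: mu >= 0
If mu = 0 then x = y = 0, but 0 + 0 < 218 is infeasible, so the constraint is active.
Constraint active: x + y = 2*(mu/2) = 218 => mu = 218
x = y = 109, f = 23762
Verify: stationarity 2*109 = 218 = mu; primal 109 + 109 = 218 >= 218; dual mu = 218 >= 0; complementary slackness 218*(218 - 218) = 0. All KKT conditions hold.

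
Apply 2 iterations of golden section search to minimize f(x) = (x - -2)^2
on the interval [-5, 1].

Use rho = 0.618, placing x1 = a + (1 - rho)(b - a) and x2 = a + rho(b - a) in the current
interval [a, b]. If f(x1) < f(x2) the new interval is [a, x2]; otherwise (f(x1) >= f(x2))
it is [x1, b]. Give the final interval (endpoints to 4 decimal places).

Golden section search for min of f(x) = (x - -2)^2 on [-5, 1].
Each step: x1 = a + (1 - rho)(b - a), x2 = a + rho(b - a); if f(x1) < f(x2) keep [a, x2], otherwise keep [x1, b].
Step 1: [-5.0000, 1.0000], x1=-2.7080 (f=0.5013), x2=-1.2920 (f=0.5013); f(x1) = f(x2) (tie, not '<') => keep [-2.7080, 1.0000]
Step 2: [-2.7080, 1.0000], x1=-1.2915 (f=0.5019), x2=-0.4165 (f=2.5076); f(x1) < f(x2) => keep [-2.7080, -0.4165]
Final interval: [-2.7080, -0.4165]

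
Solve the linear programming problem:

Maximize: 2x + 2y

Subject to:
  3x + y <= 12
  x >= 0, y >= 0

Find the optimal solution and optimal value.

The feasible region has vertices at [(0, 0), (4, 0), (0, 12)].
Checking objective 2x + 2y at each vertex:
  (0, 0): 2*0 + 2*0 = 0
  (4, 0): 2*4 + 2*0 = 8
  (0, 12): 2*0 + 2*12 = 24
Maximum is 24 at (0, 12).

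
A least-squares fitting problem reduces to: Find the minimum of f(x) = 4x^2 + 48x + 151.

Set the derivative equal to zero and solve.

f(x) = 4x^2 + 48x + 151
f'(x) = 8x + (48) = 0
x = -48/8 = -6
f(-6) = 7
Since f''(x) = 8 > 0, this is a minimum.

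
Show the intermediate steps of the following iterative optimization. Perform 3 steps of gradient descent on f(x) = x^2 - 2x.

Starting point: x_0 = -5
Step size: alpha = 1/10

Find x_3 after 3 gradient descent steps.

f(x) = x^2 - 2x, f'(x) = 2x + (-2)
Step 1: f'(-5) = -12, x_1 = -5 - 1/10 * -12 = -19/5
Step 2: f'(-19/5) = -48/5, x_2 = -19/5 - 1/10 * -48/5 = -71/25
Step 3: f'(-71/25) = -192/25, x_3 = -71/25 - 1/10 * -192/25 = -259/125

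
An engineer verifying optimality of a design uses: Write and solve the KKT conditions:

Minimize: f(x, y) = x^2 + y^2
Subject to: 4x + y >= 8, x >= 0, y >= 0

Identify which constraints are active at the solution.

KKT conditions for min x^2 + y^2 s.t. 4x + 1y >= 8, x >= 0, y >= 0:
Stationarity: 2x = mu*4 + mu_x, 2y = mu*1 + mu_y, with mu, mu_x, mu_y >= 0
Complementary slackness: mu*(4x + y - 8) = 0, mu_x*x = 0, mu_y*y = 0
(0, 0) is infeasible (4*0 + 1*0 < 8), so if mu = 0 stationarity would force x = mu_x/2 >= 0, y = mu_y/2 >= 0 with mu_x*x = mu_y*y = 0, i.e. x = y = 0: contradiction. Hence mu > 0 and 4x + y = 8 is active.
Try x > 0, y > 0 (so mu_x = mu_y = 0): x = 4*mu/2, y = 1*mu/2
Substitute: 4*(4*mu/2) + 1*(1*mu/2) = 8
  mu*17/2 = 8 => mu = 16/17
x* = 32/17 > 0, y* = 8/17 > 0, consistent with mu_x = mu_y = 0.
f is convex and the constraints are linear, so this KKT point is the global minimum.
f* = 64/17
Active constraints: 4x + y >= 8 (holds with equality, mu = 16/17 > 0); x >= 0 and y >= 0 are inactive (mu_x = mu_y = 0).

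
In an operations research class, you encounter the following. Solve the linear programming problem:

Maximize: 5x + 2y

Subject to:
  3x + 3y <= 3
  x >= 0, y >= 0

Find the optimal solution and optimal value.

The feasible region has vertices at [(0, 0), (1, 0), (0, 1)].
Checking objective 5x + 2y at each vertex:
  (0, 0): 5*0 + 2*0 = 0
  (1, 0): 5*1 + 2*0 = 5
  (0, 1): 5*0 + 2*1 = 2
Maximum is 5 at (1, 0).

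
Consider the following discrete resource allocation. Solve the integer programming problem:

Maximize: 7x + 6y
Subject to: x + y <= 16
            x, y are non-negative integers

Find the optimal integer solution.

Objective: 7x + 6y, constraint: x + y <= 16
Coefficient of x is 7 >= coefficient of y is 6, so allocate the entire budget to x.
Optimal: x = 16, y = 0, value = 112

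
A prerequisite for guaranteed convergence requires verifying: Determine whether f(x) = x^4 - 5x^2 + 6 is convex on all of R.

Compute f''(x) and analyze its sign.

f(x) = x^4 - 5x^2 + 6
f'(x) = 4x^3 + -10x
f''(x) = 12x^2 + -10
f''(0) = -10 < 0, so not convex near x = 0
Therefore, f is not globally convex on R.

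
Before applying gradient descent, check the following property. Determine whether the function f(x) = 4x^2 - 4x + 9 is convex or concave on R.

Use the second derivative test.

f(x) = 4x^2 - 4x + 9
f'(x) = 8x - 4
f''(x) = 8
Since f''(x) = 8 > 0 for all x, f is convex on R.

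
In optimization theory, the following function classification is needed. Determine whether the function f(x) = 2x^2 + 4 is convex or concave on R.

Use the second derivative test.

f(x) = 2x^2 + 4
f'(x) = 4x + 0
f''(x) = 4
Since f''(x) = 4 > 0 for all x, f is convex on R.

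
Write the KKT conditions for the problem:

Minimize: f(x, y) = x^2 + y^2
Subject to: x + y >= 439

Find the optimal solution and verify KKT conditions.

KKT conditions for min x^2 + y^2 s.t. x + y >= 439:
Stationarity: 2x = mu, 2y = mu
So x = y = mu/2.
Complementary slackness: mu*(x + y - 439) = 0
Primal feasibility: x + y >= 439; dual feasibility: mu >= 0
If mu = 0 then x = y = 0, but 0 + 0 < 439 is infeasible, so the constraint is active.
Constraint active: x + y = 2*(mu/2) = 439 => mu = 439
x = y = 439/2, f = 192721/2
Verify: stationarity 2*(439/2) = 439 = mu; primal 439/2 + 439/2 = 439 >= 439; dual mu = 439 >= 0; complementary slackness 439*(439 - 439) = 0. All KKT conditions hold.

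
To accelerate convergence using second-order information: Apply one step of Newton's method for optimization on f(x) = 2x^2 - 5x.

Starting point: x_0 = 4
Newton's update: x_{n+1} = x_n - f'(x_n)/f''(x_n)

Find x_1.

f(x) = 2x^2 - 5x
f'(x) = 4x + (-5), f''(x) = 4
Newton step: x_1 = x_0 - f'(x_0)/f''(x_0)
f'(4) = 11
x_1 = 4 - 11/4 = 5/4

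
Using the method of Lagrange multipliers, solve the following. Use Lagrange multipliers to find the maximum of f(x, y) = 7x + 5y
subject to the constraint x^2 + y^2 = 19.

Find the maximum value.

Set up Lagrange conditions: grad f = lambda * grad g
  7 = 2*lambda*x
  5 = 2*lambda*y
From these: x/y = 7/5, so x = 7t, y = 5t for some t.
Substitute into constraint: (7t)^2 + (5t)^2 = 19
  t^2 * 74 = 19
  t = sqrt(19/74)
Maximum = 7*x + 5*y = (7^2 + 5^2)*t = 74 * sqrt(19/74) = sqrt(1406)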